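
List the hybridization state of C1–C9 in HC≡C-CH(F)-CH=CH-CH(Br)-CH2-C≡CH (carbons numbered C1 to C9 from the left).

C1 has 2 σ bonds, plus two π bonds: steric number 2 → sp.
C2: 2 σ bonds, plus two π bonds; 2 regions of electron density → sp.
C3 — 4 σ bonds. Steric number 4, so sp3.
C4 carries 3 σ bonds, plus one π bond, giving a steric number of 3, so it is sp2.
C5 is sp2: 3 σ bonds, plus one π bond, 3 electron-density regions.
C6 (4 σ bonds) has steric number 4: sp3.
C7 — 4 σ bonds. Steric number 4, so sp3.
C8: 2 σ bonds, plus two π bonds; 2 regions of electron density → sp.
C9: 2 σ bonds, plus two π bonds; 2 regions of electron density → sp.

C1 sp, C2 sp, C3 sp3, C4 sp2, C5 sp2, C6 sp3, C7 sp3, C8 sp, C9 sp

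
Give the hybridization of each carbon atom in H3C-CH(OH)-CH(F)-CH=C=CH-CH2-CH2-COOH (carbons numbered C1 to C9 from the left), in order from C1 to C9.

C1 is sp3: 4 σ bonds, 4 electron-density regions.
C2 — 4 σ bonds. Steric number 4, so sp3.
C3 has 4 σ bonds: steric number 4 → sp3.
C4: 3 σ bonds, plus one π bond; 3 regions of electron density → sp2.
C5: 2 σ bonds, plus two π bonds; 2 regions of electron density → sp.
C6 — 3 σ bonds, plus one π bond. Steric number 3, so sp2.
C7 (4 σ bonds) has steric number 4: sp3.
C8 has 4 σ bonds: steric number 4 → sp3.
C9 — 3 σ bonds, plus one π bond. Steric number 3, so sp2.

C1 sp3, C2 sp3, C3 sp3, C4 sp2, C5 sp, C6 sp2, C7 sp3, C8 sp3, C9 sp2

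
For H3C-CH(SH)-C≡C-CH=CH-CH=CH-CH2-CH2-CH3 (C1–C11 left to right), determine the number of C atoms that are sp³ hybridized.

5

C1: sp3 ✓
C2: sp3 ✓
C3: sp
C4: sp
C5: sp2
C6: sp2
C7: sp2
C8: sp2
C9: sp3 ✓
C10: sp3 ✓
C11: sp3 ✓
C1, C2, C9, C10, C11 → 5 sp3 carbons.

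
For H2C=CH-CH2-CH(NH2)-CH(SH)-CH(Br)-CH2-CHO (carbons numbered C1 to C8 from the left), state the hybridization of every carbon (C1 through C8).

C1: 3 σ bonds, plus one π bond; 3 regions of electron density → sp2.
C2: 3 σ bonds, plus one π bond; 3 regions of electron density → sp2.
C3 is sp3: 4 σ bonds, 4 electron-density regions.
C4 — 4 σ bonds. Steric number 4, so sp3.
C5 is sp3: 4 σ bonds, 4 electron-density regions.
C6 is sp3: 4 σ bonds, 4 electron-density regions.
C7: 4 σ bonds; 4 regions of electron density → sp3.
C8 has 3 σ bonds, plus one π bond: steric number 3 → sp2.

C1 sp2, C2 sp2, C3 sp3, C4 sp3, C5 sp3, C6 sp3, C7 sp3, C8 sp2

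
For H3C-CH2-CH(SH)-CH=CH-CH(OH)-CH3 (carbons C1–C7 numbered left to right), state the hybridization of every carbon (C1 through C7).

C1: 4 σ bonds — 4 electron domains, sp3.
C2 carries 4 σ bonds, giving a steric number of 4, so it is sp3.
C3: 4 σ bonds — 4 electron domains, sp3.
C4: 3 σ bonds, plus one π bond; 3 regions of electron density → sp2.
C5 is sp2: 3 σ bonds, plus one π bond, 3 electron-density regions.
C6 has 4 σ bonds: steric number 4 → sp3.
C7 (4 σ bonds) has steric number 4: sp3.

C1 sp3, C2 sp3, C3 sp3, C4 sp2, C5 sp2, C6 sp3, C7 sp3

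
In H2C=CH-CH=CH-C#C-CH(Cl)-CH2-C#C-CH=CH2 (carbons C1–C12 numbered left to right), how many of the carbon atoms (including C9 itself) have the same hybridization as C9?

C9 is sp (two π bonds).
C1: sp2
C2: sp2
C3: sp2
C4: sp2
C5: sp ✓
C6: sp ✓
C7: sp3
C8: sp3
C9: sp ✓
C10: sp ✓
C11: sp2
C12: sp2
4 carbons are sp.

4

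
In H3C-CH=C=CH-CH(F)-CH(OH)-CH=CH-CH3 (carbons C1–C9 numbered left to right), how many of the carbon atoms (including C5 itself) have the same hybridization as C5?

4

C5 is sp3 (only σ bonds).
C1: sp3 ✓
C2: sp2
C3: sp
C4: sp2
C5: sp3 ✓
C6: sp3 ✓
C7: sp2
C8: sp2
C9: sp3 ✓
4 carbons are sp3.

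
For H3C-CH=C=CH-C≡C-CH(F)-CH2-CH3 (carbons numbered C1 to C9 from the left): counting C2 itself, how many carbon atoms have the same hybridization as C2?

2

C2 is sp2 (one π bond).
C1: sp3
C2: sp2 ✓
C3: sp
C4: sp2 ✓
C5: sp
C6: sp
C7: sp3
C8: sp3
C9: sp3
2 carbons are sp2.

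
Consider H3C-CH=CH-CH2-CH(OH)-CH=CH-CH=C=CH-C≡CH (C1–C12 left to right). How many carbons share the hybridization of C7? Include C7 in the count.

6

C7 is sp2 (one π bond).
C1: sp3
C2: sp2 ✓
C3: sp2 ✓
C4: sp3
C5: sp3
C6: sp2 ✓
C7: sp2 ✓
C8: sp2 ✓
C9: sp
C10: sp2 ✓
C11: sp
C12: sp
6 carbons are sp2.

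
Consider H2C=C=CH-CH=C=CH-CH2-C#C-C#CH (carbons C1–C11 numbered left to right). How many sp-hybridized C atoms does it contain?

C1: sp2
C2: sp ✓
C3: sp2
C4: sp2
C5: sp ✓
C6: sp2
C7: sp3
C8: sp ✓
C9: sp ✓
C10: sp ✓
C11: sp ✓
C2, C5, C8, C9, C10, C11 → 6 sp carbons.

6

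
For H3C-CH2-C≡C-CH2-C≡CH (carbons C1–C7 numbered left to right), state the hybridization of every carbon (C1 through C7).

C1 carries 4 σ bonds, giving a steric number of 4, so it is sp3.
C2 — 4 σ bonds. Steric number 4, so sp3.
C3 is sp: 2 σ bonds, plus two π bonds, 2 electron-density regions.
C4: 2 σ bonds, plus two π bonds; 2 regions of electron density → sp.
C5 — 4 σ bonds. Steric number 4, so sp3.
C6 (2 σ bonds, plus two π bonds) has steric number 2: sp.
C7: 2 σ bonds, plus two π bonds; 2 regions of electron density → sp.

C1 sp3, C2 sp3, C3 sp, C4 sp, C5 sp3, C6 sp, C7 sp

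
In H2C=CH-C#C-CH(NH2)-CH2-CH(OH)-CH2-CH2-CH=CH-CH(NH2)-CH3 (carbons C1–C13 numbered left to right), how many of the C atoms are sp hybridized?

2

C1: sp2
C2: sp2
C3: sp ✓
C4: sp ✓
C5: sp3
C6: sp3
C7: sp3
C8: sp3
C9: sp3
C10: sp2
C11: sp2
C12: sp3
C13: sp3
C3, C4 → 2 sp carbons.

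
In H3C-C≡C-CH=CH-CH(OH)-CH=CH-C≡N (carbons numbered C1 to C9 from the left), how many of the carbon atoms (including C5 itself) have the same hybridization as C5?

4

C5 is sp2 (one π bond).
C1: sp3
C2: sp
C3: sp
C4: sp2 ✓
C5: sp2 ✓
C6: sp3
C7: sp2 ✓
C8: sp2 ✓
C9: sp
4 carbons are sp2.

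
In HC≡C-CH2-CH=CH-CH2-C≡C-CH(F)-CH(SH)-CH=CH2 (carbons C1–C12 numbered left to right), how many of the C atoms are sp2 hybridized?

4

C1: sp
C2: sp
C3: sp3
C4: sp2 ✓
C5: sp2 ✓
C6: sp3
C7: sp
C8: sp
C9: sp3
C10: sp3
C11: sp2 ✓
C12: sp2 ✓
C4, C5, C11, C12 → 4 sp2 carbons.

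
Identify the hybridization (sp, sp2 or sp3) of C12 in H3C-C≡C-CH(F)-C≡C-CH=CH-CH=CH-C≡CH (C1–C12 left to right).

C12 (2 σ bonds, plus two π bonds) has steric number 2: sp.

sp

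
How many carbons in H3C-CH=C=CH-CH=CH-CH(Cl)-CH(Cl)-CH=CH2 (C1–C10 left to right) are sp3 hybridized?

3

C1: sp3 ✓
C2: sp2
C3: sp
C4: sp2
C5: sp2
C6: sp2
C7: sp3 ✓
C8: sp3 ✓
C9: sp2
C10: sp2
C1, C7, C8 → 3 sp3 carbons.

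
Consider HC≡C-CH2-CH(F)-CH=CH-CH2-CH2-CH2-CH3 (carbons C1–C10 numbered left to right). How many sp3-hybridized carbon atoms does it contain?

6

C1: sp
C2: sp
C3: sp3 ✓
C4: sp3 ✓
C5: sp2
C6: sp2
C7: sp3 ✓
C8: sp3 ✓
C9: sp3 ✓
C10: sp3 ✓
C3, C4, C7, C8, C9, C10 → 6 sp3 carbons.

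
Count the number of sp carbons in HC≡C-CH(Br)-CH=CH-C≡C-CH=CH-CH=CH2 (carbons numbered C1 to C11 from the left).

C1: sp ✓
C2: sp ✓
C3: sp3
C4: sp2
C5: sp2
C6: sp ✓
C7: sp ✓
C8: sp2
C9: sp2
C10: sp2
C11: sp2
C1, C2, C6, C7 → 4 sp carbons.

4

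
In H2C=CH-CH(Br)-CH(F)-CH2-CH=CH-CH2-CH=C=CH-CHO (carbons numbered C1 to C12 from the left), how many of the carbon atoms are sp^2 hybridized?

7

C1: sp2 ✓
C2: sp2 ✓
C3: sp3
C4: sp3
C5: sp3
C6: sp2 ✓
C7: sp2 ✓
C8: sp3
C9: sp2 ✓
C10: sp
C11: sp2 ✓
C12: sp2 ✓
C1, C2, C6, C7, C9, C11, C12 → 7 sp2 carbons.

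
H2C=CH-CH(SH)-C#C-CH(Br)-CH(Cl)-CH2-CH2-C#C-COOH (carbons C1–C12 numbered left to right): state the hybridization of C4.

C4 (2 σ bonds, plus two π bonds) has steric number 2: sp.

sp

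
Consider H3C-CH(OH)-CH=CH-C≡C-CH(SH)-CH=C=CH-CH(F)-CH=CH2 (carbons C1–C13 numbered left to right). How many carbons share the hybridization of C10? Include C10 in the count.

C10 is sp2 (one π bond).
C1: sp3
C2: sp3
C3: sp2 ✓
C4: sp2 ✓
C5: sp
C6: sp
C7: sp3
C8: sp2 ✓
C9: sp
C10: sp2 ✓
C11: sp3
C12: sp2 ✓
C13: sp2 ✓
6 carbons are sp2.

6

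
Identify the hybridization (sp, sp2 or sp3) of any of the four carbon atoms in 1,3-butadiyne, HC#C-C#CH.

sp

Every carbon is part of a C≡C triple bond: two σ regions → sp.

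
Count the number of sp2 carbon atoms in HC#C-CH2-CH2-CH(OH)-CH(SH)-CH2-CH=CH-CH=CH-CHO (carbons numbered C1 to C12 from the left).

5

C1: sp
C2: sp
C3: sp3
C4: sp3
C5: sp3
C6: sp3
C7: sp3
C8: sp2 ✓
C9: sp2 ✓
C10: sp2 ✓
C11: sp2 ✓
C12: sp2 ✓
C8, C9, C10, C11, C12 → 5 sp2 carbons.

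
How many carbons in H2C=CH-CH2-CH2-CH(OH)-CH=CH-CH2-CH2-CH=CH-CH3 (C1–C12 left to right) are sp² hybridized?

6

C1: sp2 ✓
C2: sp2 ✓
C3: sp3
C4: sp3
C5: sp3
C6: sp2 ✓
C7: sp2 ✓
C8: sp3
C9: sp3
C10: sp2 ✓
C11: sp2 ✓
C12: sp3
C1, C2, C6, C7, C10, C11 → 6 sp2 carbons.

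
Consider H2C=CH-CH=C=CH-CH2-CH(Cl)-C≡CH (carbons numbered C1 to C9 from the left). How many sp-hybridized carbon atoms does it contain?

3

C1: sp2
C2: sp2
C3: sp2
C4: sp ✓
C5: sp2
C6: sp3
C7: sp3
C8: sp ✓
C9: sp ✓
C4, C8, C9 → 3 sp carbons.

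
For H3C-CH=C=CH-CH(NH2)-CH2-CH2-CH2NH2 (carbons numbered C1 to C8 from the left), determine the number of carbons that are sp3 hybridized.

5

C1: sp3 ✓
C2: sp2
C3: sp
C4: sp2
C5: sp3 ✓
C6: sp3 ✓
C7: sp3 ✓
C8: sp3 ✓
C1, C5, C6, C7, C8 → 5 sp3 carbons.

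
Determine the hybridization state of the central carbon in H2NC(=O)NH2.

sp2

The central carbon — 3 σ bonds, plus one π bond. Steric number 3, so sp2.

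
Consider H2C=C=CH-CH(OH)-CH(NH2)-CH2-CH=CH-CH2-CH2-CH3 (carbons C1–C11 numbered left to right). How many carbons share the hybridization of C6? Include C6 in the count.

6

C6 is sp3 (only σ bonds).
C1: sp2
C2: sp
C3: sp2
C4: sp3 ✓
C5: sp3 ✓
C6: sp3 ✓
C7: sp2
C8: sp2
C9: sp3 ✓
C10: sp3 ✓
C11: sp3 ✓
6 carbons are sp3.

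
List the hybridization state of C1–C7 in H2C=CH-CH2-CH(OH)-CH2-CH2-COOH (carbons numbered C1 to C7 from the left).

C1 sp2, C2 sp2, C3 sp3, C4 sp3, C5 sp3, C6 sp3, C7 sp2

C1: 3 σ bonds, plus one π bond — 3 electron domains, sp2.
C2 carries 3 σ bonds, plus one π bond, giving a steric number of 3, so it is sp2.
C3: 4 σ bonds — 4 electron domains, sp3.
C4: 4 σ bonds — 4 electron domains, sp3.
C5 has 4 σ bonds: steric number 4 → sp3.
C6: 4 σ bonds — 4 electron domains, sp3.
C7 (3 σ bonds, plus one π bond) has steric number 3: sp2.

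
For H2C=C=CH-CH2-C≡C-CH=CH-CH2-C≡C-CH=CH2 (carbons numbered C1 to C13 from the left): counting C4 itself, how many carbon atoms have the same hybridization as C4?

2

C4 is sp3 (only σ bonds).
C1: sp2
C2: sp
C3: sp2
C4: sp3 ✓
C5: sp
C6: sp
C7: sp2
C8: sp2
C9: sp3 ✓
C10: sp
C11: sp
C12: sp2
C13: sp2
2 carbons are sp3.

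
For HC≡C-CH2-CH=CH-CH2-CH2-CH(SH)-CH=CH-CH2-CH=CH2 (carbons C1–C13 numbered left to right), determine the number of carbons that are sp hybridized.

C1: sp ✓
C2: sp ✓
C3: sp3
C4: sp2
C5: sp2
C6: sp3
C7: sp3
C8: sp3
C9: sp2
C10: sp2
C11: sp3
C12: sp2
C13: sp2
C1, C2 → 2 sp carbons.

2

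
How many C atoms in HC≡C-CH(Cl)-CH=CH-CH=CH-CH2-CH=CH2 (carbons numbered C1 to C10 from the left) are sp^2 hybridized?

6

C1: sp
C2: sp
C3: sp3
C4: sp2 ✓
C5: sp2 ✓
C6: sp2 ✓
C7: sp2 ✓
C8: sp3
C9: sp2 ✓
C10: sp2 ✓
C4, C5, C6, C7, C9, C10 → 6 sp2 carbons.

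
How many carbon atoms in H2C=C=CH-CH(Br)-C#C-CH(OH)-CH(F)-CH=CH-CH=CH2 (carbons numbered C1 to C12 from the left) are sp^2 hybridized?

6

C1: sp2 ✓
C2: sp
C3: sp2 ✓
C4: sp3
C5: sp
C6: sp
C7: sp3
C8: sp3
C9: sp2 ✓
C10: sp2 ✓
C11: sp2 ✓
C12: sp2 ✓
C1, C3, C9, C10, C11, C12 → 6 sp2 carbons.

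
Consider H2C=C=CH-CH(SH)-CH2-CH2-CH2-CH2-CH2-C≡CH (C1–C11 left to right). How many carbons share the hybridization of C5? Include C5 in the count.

6

C5 is sp3 (only σ bonds).
C1: sp2
C2: sp
C3: sp2
C4: sp3 ✓
C5: sp3 ✓
C6: sp3 ✓
C7: sp3 ✓
C8: sp3 ✓
C9: sp3 ✓
C10: sp
C11: sp
6 carbons are sp3.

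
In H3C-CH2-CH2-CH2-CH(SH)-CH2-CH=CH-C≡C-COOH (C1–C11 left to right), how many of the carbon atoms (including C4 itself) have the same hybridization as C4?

C4 is sp3 (only σ bonds).
C1: sp3 ✓
C2: sp3 ✓
C3: sp3 ✓
C4: sp3 ✓
C5: sp3 ✓
C6: sp3 ✓
C7: sp2
C8: sp2
C9: sp
C10: sp
C11: sp2
6 carbons are sp3.

6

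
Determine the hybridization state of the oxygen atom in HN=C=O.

sp²

The oxygen atom has 1 σ bond and 2 lone pairs, plus one π bond: steric number 3 → sp2.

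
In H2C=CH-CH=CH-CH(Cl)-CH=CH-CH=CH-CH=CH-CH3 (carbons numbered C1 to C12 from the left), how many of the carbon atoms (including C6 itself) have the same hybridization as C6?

C6 is sp2 (one π bond).
C1: sp2 ✓
C2: sp2 ✓
C3: sp2 ✓
C4: sp2 ✓
C5: sp3
C6: sp2 ✓
C7: sp2 ✓
C8: sp2 ✓
C9: sp2 ✓
C10: sp2 ✓
C11: sp2 ✓
C12: sp3
10 carbons are sp2.

10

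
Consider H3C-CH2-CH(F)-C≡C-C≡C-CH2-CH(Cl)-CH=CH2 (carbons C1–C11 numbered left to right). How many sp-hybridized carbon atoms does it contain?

4

C1: sp3
C2: sp3
C3: sp3
C4: sp ✓
C5: sp ✓
C6: sp ✓
C7: sp ✓
C8: sp3
C9: sp3
C10: sp2
C11: sp2
C4, C5, C6, C7 → 4 sp carbons.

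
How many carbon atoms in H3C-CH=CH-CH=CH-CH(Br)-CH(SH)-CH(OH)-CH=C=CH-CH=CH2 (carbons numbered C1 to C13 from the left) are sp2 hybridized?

8

C1: sp3
C2: sp2 ✓
C3: sp2 ✓
C4: sp2 ✓
C5: sp2 ✓
C6: sp3
C7: sp3
C8: sp3
C9: sp2 ✓
C10: sp
C11: sp2 ✓
C12: sp2 ✓
C13: sp2 ✓
C2, C3, C4, C5, C9, C11, C12, C13 → 8 sp2 carbons.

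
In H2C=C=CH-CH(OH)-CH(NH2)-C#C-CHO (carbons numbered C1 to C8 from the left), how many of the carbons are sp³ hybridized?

2

C1: sp2
C2: sp
C3: sp2
C4: sp3 ✓
C5: sp3 ✓
C6: sp
C7: sp
C8: sp2
C4, C5 → 2 sp3 carbons.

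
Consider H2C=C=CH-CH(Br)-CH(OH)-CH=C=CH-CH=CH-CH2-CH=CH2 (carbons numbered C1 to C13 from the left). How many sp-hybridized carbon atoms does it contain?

2

C1: sp2
C2: sp ✓
C3: sp2
C4: sp3
C5: sp3
C6: sp2
C7: sp ✓
C8: sp2
C9: sp2
C10: sp2
C11: sp3
C12: sp2
C13: sp2
C2, C7 → 2 sp carbons.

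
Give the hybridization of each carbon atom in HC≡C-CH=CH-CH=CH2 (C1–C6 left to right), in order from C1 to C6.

C1 sp, C2 sp, C3 sp2, C4 sp2, C5 sp2, C6 sp2

C1 carries 2 σ bonds, plus two π bonds, giving a steric number of 2, so it is sp.
C2 carries 2 σ bonds, plus two π bonds, giving a steric number of 2, so it is sp.
C3: 3 σ bonds, plus one π bond; 3 regions of electron density → sp2.
C4 — 3 σ bonds, plus one π bond. Steric number 3, so sp2.
C5 carries 3 σ bonds, plus one π bond, giving a steric number of 3, so it is sp2.
C6 — 3 σ bonds, plus one π bond. Steric number 3, so sp2.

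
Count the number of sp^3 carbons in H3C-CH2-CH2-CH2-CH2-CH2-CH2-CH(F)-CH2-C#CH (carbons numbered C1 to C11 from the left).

C1: sp3 ✓
C2: sp3 ✓
C3: sp3 ✓
C4: sp3 ✓
C5: sp3 ✓
C6: sp3 ✓
C7: sp3 ✓
C8: sp3 ✓
C9: sp3 ✓
C10: sp
C11: sp
C1, C2, C3, C4, C5, C6, C7, C8, C9 → 9 sp3 carbons.

9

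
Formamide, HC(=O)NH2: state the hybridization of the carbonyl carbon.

The carbonyl carbon carries 3 σ bonds, plus one π bond, giving a steric number of 3, so it is sp2.

sp^2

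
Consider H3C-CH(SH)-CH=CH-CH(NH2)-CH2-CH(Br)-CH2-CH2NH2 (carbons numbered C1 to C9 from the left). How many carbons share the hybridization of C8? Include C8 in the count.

7

C8 is sp3 (only σ bonds).
C1: sp3 ✓
C2: sp3 ✓
C3: sp2
C4: sp2
C5: sp3 ✓
C6: sp3 ✓
C7: sp3 ✓
C8: sp3 ✓
C9: sp3 ✓
7 carbons are sp3.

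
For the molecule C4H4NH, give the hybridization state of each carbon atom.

sp2

Each carbon atom: 3 σ bonds, plus one π bond; 3 regions of electron density → sp2.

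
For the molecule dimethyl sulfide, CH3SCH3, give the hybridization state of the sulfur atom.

The sulfur atom: 2 σ bonds and 2 lone pairs — 4 electron domains, sp3.

sp^3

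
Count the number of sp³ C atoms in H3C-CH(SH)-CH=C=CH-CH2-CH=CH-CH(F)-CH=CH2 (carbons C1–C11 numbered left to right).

C1: sp3 ✓
C2: sp3 ✓
C3: sp2
C4: sp
C5: sp2
C6: sp3 ✓
C7: sp2
C8: sp2
C9: sp3 ✓
C10: sp2
C11: sp2
C1, C2, C6, C9 → 4 sp3 carbons.

4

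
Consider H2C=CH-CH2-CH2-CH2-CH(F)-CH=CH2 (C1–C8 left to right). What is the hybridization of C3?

C3 (4 σ bonds) has steric number 4: sp3.

sp^3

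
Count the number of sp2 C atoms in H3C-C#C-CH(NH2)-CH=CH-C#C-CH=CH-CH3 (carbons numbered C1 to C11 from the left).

C1: sp3
C2: sp
C3: sp
C4: sp3
C5: sp2 ✓
C6: sp2 ✓
C7: sp
C8: sp
C9: sp2 ✓
C10: sp2 ✓
C11: sp3
C5, C6, C9, C10 → 4 sp2 carbons.

4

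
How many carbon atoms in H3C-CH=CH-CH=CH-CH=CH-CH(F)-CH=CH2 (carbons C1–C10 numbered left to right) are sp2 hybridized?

C1: sp3
C2: sp2 ✓
C3: sp2 ✓
C4: sp2 ✓
C5: sp2 ✓
C6: sp2 ✓
C7: sp2 ✓
C8: sp3
C9: sp2 ✓
C10: sp2 ✓
C2, C3, C4, C5, C6, C7, C9, C10 → 8 sp2 carbons.

8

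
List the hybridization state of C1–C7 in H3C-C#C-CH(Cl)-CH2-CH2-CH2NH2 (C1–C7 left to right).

C1 sp3, C2 sp, C3 sp, C4 sp3, C5 sp3, C6 sp3, C7 sp3

C1 carries 4 σ bonds, giving a steric number of 4, so it is sp3.
C2: 2 σ bonds, plus two π bonds; 2 regions of electron density → sp.
C3 — 2 σ bonds, plus two π bonds. Steric number 2, so sp.
C4 has 4 σ bonds: steric number 4 → sp3.
C5 (4 σ bonds) has steric number 4: sp3.
C6: 4 σ bonds; 4 regions of electron density → sp3.
C7 carries 4 σ bonds, giving a steric number of 4, so it is sp3.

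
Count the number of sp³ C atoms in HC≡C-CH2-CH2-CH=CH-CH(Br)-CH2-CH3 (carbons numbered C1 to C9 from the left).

C1: sp
C2: sp
C3: sp3 ✓
C4: sp3 ✓
C5: sp2
C6: sp2
C7: sp3 ✓
C8: sp3 ✓
C9: sp3 ✓
C3, C4, C7, C8, C9 → 5 sp3 carbons.

5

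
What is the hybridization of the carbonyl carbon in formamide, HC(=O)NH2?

The carbonyl carbon carries 3 σ bonds, plus one π bond, giving a steric number of 3, so it is sp2.

sp2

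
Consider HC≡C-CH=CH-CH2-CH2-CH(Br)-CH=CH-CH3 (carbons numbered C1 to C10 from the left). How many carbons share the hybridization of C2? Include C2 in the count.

C2 is sp (two π bonds).
C1: sp ✓
C2: sp ✓
C3: sp2
C4: sp2
C5: sp3
C6: sp3
C7: sp3
C8: sp2
C9: sp2
C10: sp3
2 carbons are sp.

2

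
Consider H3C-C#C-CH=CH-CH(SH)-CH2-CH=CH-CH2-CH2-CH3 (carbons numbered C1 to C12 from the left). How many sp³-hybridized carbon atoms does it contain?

C1: sp3 ✓
C2: sp
C3: sp
C4: sp2
C5: sp2
C6: sp3 ✓
C7: sp3 ✓
C8: sp2
C9: sp2
C10: sp3 ✓
C11: sp3 ✓
C12: sp3 ✓
C1, C6, C7, C10, C11, C12 → 6 sp3 carbons.

6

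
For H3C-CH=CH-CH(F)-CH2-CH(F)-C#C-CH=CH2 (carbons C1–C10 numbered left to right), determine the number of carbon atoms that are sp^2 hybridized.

4

C1: sp3
C2: sp2 ✓
C3: sp2 ✓
C4: sp3
C5: sp3
C6: sp3
C7: sp
C8: sp
C9: sp2 ✓
C10: sp2 ✓
C2, C3, C9, C10 → 4 sp2 carbons.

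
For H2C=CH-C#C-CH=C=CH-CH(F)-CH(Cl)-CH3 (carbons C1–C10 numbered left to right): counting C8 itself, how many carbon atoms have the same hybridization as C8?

C8 is sp3 (only σ bonds).
C1: sp2
C2: sp2
C3: sp
C4: sp
C5: sp2
C6: sp
C7: sp2
C8: sp3 ✓
C9: sp3 ✓
C10: sp3 ✓
3 carbons are sp3.

3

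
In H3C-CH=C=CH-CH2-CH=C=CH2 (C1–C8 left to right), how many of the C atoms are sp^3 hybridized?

C1: sp3 ✓
C2: sp2
C3: sp
C4: sp2
C5: sp3 ✓
C6: sp2
C7: sp
C8: sp2
C1, C5 → 2 sp3 carbons.

2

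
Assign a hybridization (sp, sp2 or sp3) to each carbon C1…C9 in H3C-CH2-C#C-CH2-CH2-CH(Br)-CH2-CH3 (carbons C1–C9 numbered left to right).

C1 is sp3: 4 σ bonds, 4 electron-density regions.
C2 — 4 σ bonds. Steric number 4, so sp3.
C3: 2 σ bonds, plus two π bonds — 2 electron domains, sp.
C4 (2 σ bonds, plus two π bonds) has steric number 2: sp.
C5 (4 σ bonds) has steric number 4: sp3.
C6: 4 σ bonds; 4 regions of electron density → sp3.
C7 has 4 σ bonds: steric number 4 → sp3.
C8 — 4 σ bonds. Steric number 4, so sp3.
C9: 4 σ bonds — 4 electron domains, sp3.

C1 sp3, C2 sp3, C3 sp, C4 sp, C5 sp3, C6 sp3, C7 sp3, C8 sp3, C9 sp3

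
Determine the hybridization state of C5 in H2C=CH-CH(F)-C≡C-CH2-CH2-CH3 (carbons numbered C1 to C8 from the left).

sp

C5 carries 2 σ bonds, plus two π bonds, giving a steric number of 2, so it is sp.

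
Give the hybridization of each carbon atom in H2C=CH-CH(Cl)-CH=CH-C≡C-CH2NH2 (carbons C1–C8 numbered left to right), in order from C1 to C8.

C1 sp2, C2 sp2, C3 sp3, C4 sp2, C5 sp2, C6 sp, C7 sp, C8 sp3

C1 — 3 σ bonds, plus one π bond. Steric number 3, so sp2.
C2: 3 σ bonds, plus one π bond — 3 electron domains, sp2.
C3 has 4 σ bonds: steric number 4 → sp3.
C4 has 3 σ bonds, plus one π bond: steric number 3 → sp2.
C5 — 3 σ bonds, plus one π bond. Steric number 3, so sp2.
C6 (2 σ bonds, plus two π bonds) has steric number 2: sp.
C7 — 2 σ bonds, plus two π bonds. Steric number 2, so sp.
C8 is sp3: 4 σ bonds, 4 electron-density regions.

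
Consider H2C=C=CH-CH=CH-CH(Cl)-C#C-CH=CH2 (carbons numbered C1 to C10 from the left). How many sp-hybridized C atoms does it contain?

3

C1: sp2
C2: sp ✓
C3: sp2
C4: sp2
C5: sp2
C6: sp3
C7: sp ✓
C8: sp ✓
C9: sp2
C10: sp2
C2, C7, C8 → 3 sp carbons.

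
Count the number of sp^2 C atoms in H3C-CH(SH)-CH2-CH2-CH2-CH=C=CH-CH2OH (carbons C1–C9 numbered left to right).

C1: sp3
C2: sp3
C3: sp3
C4: sp3
C5: sp3
C6: sp2 ✓
C7: sp
C8: sp2 ✓
C9: sp3
C6, C8 → 2 sp2 carbons.

2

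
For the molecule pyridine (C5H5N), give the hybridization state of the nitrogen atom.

N has two σ bonds and one lone pair in the ring plane (steric number 3 → sp2); its p orbital contributes one electron to the aromatic π system via the C=N double bond.

sp²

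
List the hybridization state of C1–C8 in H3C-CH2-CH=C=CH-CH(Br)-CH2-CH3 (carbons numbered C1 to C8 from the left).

C1 carries 4 σ bonds, giving a steric number of 4, so it is sp3.
C2: 4 σ bonds — 4 electron domains, sp3.
C3 — 3 σ bonds, plus one π bond. Steric number 3, so sp2.
C4 — 2 σ bonds, plus two π bonds. Steric number 2, so sp.
C5 — 3 σ bonds, plus one π bond. Steric number 3, so sp2.
C6 carries 4 σ bonds, giving a steric number of 4, so it is sp3.
C7 carries 4 σ bonds, giving a steric number of 4, so it is sp3.
C8 carries 4 σ bonds, giving a steric number of 4, so it is sp3.

C1 sp3, C2 sp3, C3 sp2, C4 sp, C5 sp2, C6 sp3, C7 sp3, C8 sp3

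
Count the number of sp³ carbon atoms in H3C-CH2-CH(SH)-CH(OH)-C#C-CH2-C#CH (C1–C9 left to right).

5

C1: sp3 ✓
C2: sp3 ✓
C3: sp3 ✓
C4: sp3 ✓
C5: sp
C6: sp
C7: sp3 ✓
C8: sp
C9: sp
C1, C2, C3, C4, C7 → 5 sp3 carbons.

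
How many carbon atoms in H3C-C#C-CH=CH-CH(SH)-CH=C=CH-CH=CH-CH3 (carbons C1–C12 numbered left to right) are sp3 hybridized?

C1: sp3 ✓
C2: sp
C3: sp
C4: sp2
C5: sp2
C6: sp3 ✓
C7: sp2
C8: sp
C9: sp2
C10: sp2
C11: sp2
C12: sp3 ✓
C1, C6, C12 → 3 sp3 carbons.

3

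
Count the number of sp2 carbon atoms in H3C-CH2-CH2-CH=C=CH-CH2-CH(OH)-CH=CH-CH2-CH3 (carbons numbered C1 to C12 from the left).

C1: sp3
C2: sp3
C3: sp3
C4: sp2 ✓
C5: sp
C6: sp2 ✓
C7: sp3
C8: sp3
C9: sp2 ✓
C10: sp2 ✓
C11: sp3
C12: sp3
C4, C6, C9, C10 → 4 sp2 carbons.

4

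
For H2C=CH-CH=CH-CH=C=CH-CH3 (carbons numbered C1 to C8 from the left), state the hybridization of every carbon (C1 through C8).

C1 — 3 σ bonds, plus one π bond. Steric number 3, so sp2.
C2 carries 3 σ bonds, plus one π bond, giving a steric number of 3, so it is sp2.
C3: 3 σ bonds, plus one π bond — 3 electron domains, sp2.
C4 is sp2: 3 σ bonds, plus one π bond, 3 electron-density regions.
C5: 3 σ bonds, plus one π bond — 3 electron domains, sp2.
C6 — 2 σ bonds, plus two π bonds. Steric number 2, so sp.
C7: 3 σ bonds, plus one π bond; 3 regions of electron density → sp2.
C8 (4 σ bonds) has steric number 4: sp3.

C1 sp2, C2 sp2, C3 sp2, C4 sp2, C5 sp2, C6 sp, C7 sp2, C8 sp3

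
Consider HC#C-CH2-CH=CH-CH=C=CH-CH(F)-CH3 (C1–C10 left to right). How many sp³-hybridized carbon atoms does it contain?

3

C1: sp
C2: sp
C3: sp3 ✓
C4: sp2
C5: sp2
C6: sp2
C7: sp
C8: sp2
C9: sp3 ✓
C10: sp3 ✓
C3, C9, C10 → 3 sp3 carbons.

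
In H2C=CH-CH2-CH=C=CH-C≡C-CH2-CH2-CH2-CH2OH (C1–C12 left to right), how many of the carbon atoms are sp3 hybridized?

C1: sp2
C2: sp2
C3: sp3 ✓
C4: sp2
C5: sp
C6: sp2
C7: sp
C8: sp
C9: sp3 ✓
C10: sp3 ✓
C11: sp3 ✓
C12: sp3 ✓
C3, C9, C10, C11, C12 → 5 sp3 carbons.

5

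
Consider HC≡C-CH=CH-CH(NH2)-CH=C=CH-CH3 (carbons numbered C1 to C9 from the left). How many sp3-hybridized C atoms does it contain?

C1: sp
C2: sp
C3: sp2
C4: sp2
C5: sp3 ✓
C6: sp2
C7: sp
C8: sp2
C9: sp3 ✓
C5, C9 → 2 sp3 carbons.

2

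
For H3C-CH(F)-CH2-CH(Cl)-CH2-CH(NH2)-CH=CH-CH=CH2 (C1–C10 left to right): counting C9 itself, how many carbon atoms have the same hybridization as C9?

4

C9 is sp2 (one π bond).
C1: sp3
C2: sp3
C3: sp3
C4: sp3
C5: sp3
C6: sp3
C7: sp2 ✓
C8: sp2 ✓
C9: sp2 ✓
C10: sp2 ✓
4 carbons are sp2.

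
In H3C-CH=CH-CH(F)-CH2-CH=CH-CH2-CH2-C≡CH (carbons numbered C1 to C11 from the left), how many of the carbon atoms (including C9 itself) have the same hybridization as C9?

5

C9 is sp3 (only σ bonds).
C1: sp3 ✓
C2: sp2
C3: sp2
C4: sp3 ✓
C5: sp3 ✓
C6: sp2
C7: sp2
C8: sp3 ✓
C9: sp3 ✓
C10: sp
C11: sp
5 carbons are sp3.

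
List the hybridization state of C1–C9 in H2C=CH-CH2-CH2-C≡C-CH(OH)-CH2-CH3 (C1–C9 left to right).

C1 sp2, C2 sp2, C3 sp3, C4 sp3, C5 sp, C6 sp, C7 sp3, C8 sp3, C9 sp3

C1 is sp2: 3 σ bonds, plus one π bond, 3 electron-density regions.
C2: 3 σ bonds, plus one π bond — 3 electron domains, sp2.
C3: 4 σ bonds; 4 regions of electron density → sp3.
C4: 4 σ bonds; 4 regions of electron density → sp3.
C5 has 2 σ bonds, plus two π bonds: steric number 2 → sp.
C6 — 2 σ bonds, plus two π bonds. Steric number 2, so sp.
C7: 4 σ bonds — 4 electron domains, sp3.
C8 has 4 σ bonds: steric number 4 → sp3.
C9: 4 σ bonds — 4 electron domains, sp3.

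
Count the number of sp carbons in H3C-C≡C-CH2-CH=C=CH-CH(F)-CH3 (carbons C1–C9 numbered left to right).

C1: sp3
C2: sp ✓
C3: sp ✓
C4: sp3
C5: sp2
C6: sp ✓
C7: sp2
C8: sp3
C9: sp3
C2, C3, C6 → 3 sp carbons.

3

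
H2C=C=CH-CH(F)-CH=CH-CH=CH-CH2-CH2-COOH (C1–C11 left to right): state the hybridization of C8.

sp^2

C8 has 3 σ bonds, plus one π bond: steric number 3 → sp2.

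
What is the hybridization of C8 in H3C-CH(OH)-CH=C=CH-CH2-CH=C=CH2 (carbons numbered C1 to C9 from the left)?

sp

C8 is sp: 2 σ bonds, plus two π bonds, 2 electron-density regions.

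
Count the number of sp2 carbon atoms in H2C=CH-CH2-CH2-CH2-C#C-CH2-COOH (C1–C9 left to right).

3

C1: sp2 ✓
C2: sp2 ✓
C3: sp3
C4: sp3
C5: sp3
C6: sp
C7: sp
C8: sp3
C9: sp2 ✓
C1, C2, C9 → 3 sp2 carbons.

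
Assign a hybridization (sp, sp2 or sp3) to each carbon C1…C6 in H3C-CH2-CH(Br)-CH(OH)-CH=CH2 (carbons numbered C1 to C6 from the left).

C1 sp3, C2 sp3, C3 sp3, C4 sp3, C5 sp2, C6 sp2

C1 has 4 σ bonds: steric number 4 → sp3.
C2 is sp3: 4 σ bonds, 4 electron-density regions.
C3 — 4 σ bonds. Steric number 4, so sp3.
C4 — 4 σ bonds. Steric number 4, so sp3.
C5 has 3 σ bonds, plus one π bond: steric number 3 → sp2.
C6: 3 σ bonds, plus one π bond; 3 regions of electron density → sp2.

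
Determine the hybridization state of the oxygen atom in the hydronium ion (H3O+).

Three σ bonds + one lone pair = steric number 4 → sp3.

sp^3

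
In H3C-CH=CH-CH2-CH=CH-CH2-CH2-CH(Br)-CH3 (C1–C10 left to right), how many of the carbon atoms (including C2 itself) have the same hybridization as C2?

C2 is sp2 (one π bond).
C1: sp3
C2: sp2 ✓
C3: sp2 ✓
C4: sp3
C5: sp2 ✓
C6: sp2 ✓
C7: sp3
C8: sp3
C9: sp3
C10: sp3
4 carbons are sp2.

4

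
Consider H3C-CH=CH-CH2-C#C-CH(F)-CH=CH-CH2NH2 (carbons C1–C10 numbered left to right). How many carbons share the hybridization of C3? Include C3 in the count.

C3 is sp2 (one π bond).
C1: sp3
C2: sp2 ✓
C3: sp2 ✓
C4: sp3
C5: sp
C6: sp
C7: sp3
C8: sp2 ✓
C9: sp2 ✓
C10: sp3
4 carbons are sp2.

4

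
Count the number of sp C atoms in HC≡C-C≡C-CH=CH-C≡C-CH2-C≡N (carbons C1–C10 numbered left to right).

C1: sp ✓
C2: sp ✓
C3: sp ✓
C4: sp ✓
C5: sp2
C6: sp2
C7: sp ✓
C8: sp ✓
C9: sp3
C10: sp ✓
C1, C2, C3, C4, C7, C8, C10 → 7 sp carbons.

7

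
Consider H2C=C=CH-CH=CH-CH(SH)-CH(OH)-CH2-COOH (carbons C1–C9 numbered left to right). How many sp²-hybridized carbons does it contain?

5

C1: sp2 ✓
C2: sp
C3: sp2 ✓
C4: sp2 ✓
C5: sp2 ✓
C6: sp3
C7: sp3
C8: sp3
C9: sp2 ✓
C1, C3, C4, C5, C9 → 5 sp2 carbons.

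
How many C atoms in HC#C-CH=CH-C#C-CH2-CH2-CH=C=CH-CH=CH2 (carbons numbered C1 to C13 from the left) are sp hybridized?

C1: sp ✓
C2: sp ✓
C3: sp2
C4: sp2
C5: sp ✓
C6: sp ✓
C7: sp3
C8: sp3
C9: sp2
C10: sp ✓
C11: sp2
C12: sp2
C13: sp2
C1, C2, C5, C6, C10 → 5 sp carbons.

5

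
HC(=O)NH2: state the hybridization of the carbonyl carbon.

sp2

The carbonyl carbon is sp2: 3 σ bonds, plus one π bond, 3 electron-density regions.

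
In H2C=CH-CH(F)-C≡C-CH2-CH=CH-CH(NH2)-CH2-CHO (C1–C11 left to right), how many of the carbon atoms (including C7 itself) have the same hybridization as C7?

5

C7 is sp2 (one π bond).
C1: sp2 ✓
C2: sp2 ✓
C3: sp3
C4: sp
C5: sp
C6: sp3
C7: sp2 ✓
C8: sp2 ✓
C9: sp3
C10: sp3
C11: sp2 ✓
5 carbons are sp2.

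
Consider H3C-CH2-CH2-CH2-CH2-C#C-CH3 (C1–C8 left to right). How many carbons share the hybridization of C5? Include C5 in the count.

C5 is sp3 (only σ bonds).
C1: sp3 ✓
C2: sp3 ✓
C3: sp3 ✓
C4: sp3 ✓
C5: sp3 ✓
C6: sp
C7: sp
C8: sp3 ✓
6 carbons are sp3.

6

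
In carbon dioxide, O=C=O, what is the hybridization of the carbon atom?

sp

Two σ bonds, two π bonds → steric number 2 → sp.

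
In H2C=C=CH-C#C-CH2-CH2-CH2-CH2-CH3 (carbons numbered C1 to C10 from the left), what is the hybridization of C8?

sp^3

C8: 4 σ bonds; 4 regions of electron density → sp3.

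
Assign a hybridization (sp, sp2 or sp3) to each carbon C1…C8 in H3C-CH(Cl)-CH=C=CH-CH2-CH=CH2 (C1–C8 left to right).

C1: 4 σ bonds — 4 electron domains, sp3.
C2 has 4 σ bonds: steric number 4 → sp3.
C3: 3 σ bonds, plus one π bond; 3 regions of electron density → sp2.
C4 has 2 σ bonds, plus two π bonds: steric number 2 → sp.
C5 (3 σ bonds, plus one π bond) has steric number 3: sp2.
C6 has 4 σ bonds: steric number 4 → sp3.
C7 has 3 σ bonds, plus one π bond: steric number 3 → sp2.
C8 carries 3 σ bonds, plus one π bond, giving a steric number of 3, so it is sp2.

C1 sp3, C2 sp3, C3 sp2, C4 sp, C5 sp2, C6 sp3, C7 sp2, C8 sp2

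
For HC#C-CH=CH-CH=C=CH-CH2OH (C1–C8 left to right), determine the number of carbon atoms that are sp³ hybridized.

C1: sp
C2: sp
C3: sp2
C4: sp2
C5: sp2
C6: sp
C7: sp2
C8: sp3 ✓
C8 → 1 sp3 carbon.

1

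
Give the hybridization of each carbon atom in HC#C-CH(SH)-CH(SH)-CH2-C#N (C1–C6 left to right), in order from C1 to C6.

C1 sp, C2 sp, C3 sp3, C4 sp3, C5 sp3, C6 sp

C1: 2 σ bonds, plus two π bonds — 2 electron domains, sp.
C2 — 2 σ bonds, plus two π bonds. Steric number 2, so sp.
C3 is sp3: 4 σ bonds, 4 electron-density regions.
C4 — 4 σ bonds. Steric number 4, so sp3.
C5: 4 σ bonds; 4 regions of electron density → sp3.
C6 has 2 σ bonds, plus two π bonds: steric number 2 → sp.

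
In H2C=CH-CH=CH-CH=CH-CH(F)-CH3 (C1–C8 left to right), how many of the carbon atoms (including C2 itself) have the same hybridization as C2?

6

C2 is sp2 (one π bond).
C1: sp2 ✓
C2: sp2 ✓
C3: sp2 ✓
C4: sp2 ✓
C5: sp2 ✓
C6: sp2 ✓
C7: sp3
C8: sp3
6 carbons are sp2.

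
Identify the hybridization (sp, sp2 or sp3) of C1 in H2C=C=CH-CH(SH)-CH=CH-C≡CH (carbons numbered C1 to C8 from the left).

C1: 3 σ bonds, plus one π bond — 3 electron domains, sp2.

sp^2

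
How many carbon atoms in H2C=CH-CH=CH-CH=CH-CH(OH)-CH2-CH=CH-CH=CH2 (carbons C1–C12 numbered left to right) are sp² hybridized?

C1: sp2 ✓
C2: sp2 ✓
C3: sp2 ✓
C4: sp2 ✓
C5: sp2 ✓
C6: sp2 ✓
C7: sp3
C8: sp3
C9: sp2 ✓
C10: sp2 ✓
C11: sp2 ✓
C12: sp2 ✓
C1, C2, C3, C4, C5, C6, C9, C10, C11, C12 → 10 sp2 carbons.

10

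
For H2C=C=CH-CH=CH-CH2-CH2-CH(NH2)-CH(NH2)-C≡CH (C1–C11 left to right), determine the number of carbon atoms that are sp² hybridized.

C1: sp2 ✓
C2: sp
C3: sp2 ✓
C4: sp2 ✓
C5: sp2 ✓
C6: sp3
C7: sp3
C8: sp3
C9: sp3
C10: sp
C11: sp
C1, C3, C4, C5 → 4 sp2 carbons.

4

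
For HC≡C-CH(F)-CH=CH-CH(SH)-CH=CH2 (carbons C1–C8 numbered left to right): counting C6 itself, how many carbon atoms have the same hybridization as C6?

C6 is sp3 (only σ bonds).
C1: sp
C2: sp
C3: sp3 ✓
C4: sp2
C5: sp2
C6: sp3 ✓
C7: sp2
C8: sp2
2 carbons are sp3.

2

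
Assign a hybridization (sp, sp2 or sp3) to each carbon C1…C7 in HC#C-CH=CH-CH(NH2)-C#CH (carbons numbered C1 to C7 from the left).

C1 is sp: 2 σ bonds, plus two π bonds, 2 electron-density regions.
C2 — 2 σ bonds, plus two π bonds. Steric number 2, so sp.
C3: 3 σ bonds, plus one π bond — 3 electron domains, sp2.
C4 carries 3 σ bonds, plus one π bond, giving a steric number of 3, so it is sp2.
C5 has 4 σ bonds: steric number 4 → sp3.
C6 (2 σ bonds, plus two π bonds) has steric number 2: sp.
C7: 2 σ bonds, plus two π bonds — 2 electron domains, sp.

C1 sp, C2 sp, C3 sp2, C4 sp2, C5 sp3, C6 sp, C7 sp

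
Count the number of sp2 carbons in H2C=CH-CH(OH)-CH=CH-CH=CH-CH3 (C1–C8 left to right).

C1: sp2 ✓
C2: sp2 ✓
C3: sp3
C4: sp2 ✓
C5: sp2 ✓
C6: sp2 ✓
C7: sp2 ✓
C8: sp3
C1, C2, C4, C5, C6, C7 → 6 sp2 carbons.

6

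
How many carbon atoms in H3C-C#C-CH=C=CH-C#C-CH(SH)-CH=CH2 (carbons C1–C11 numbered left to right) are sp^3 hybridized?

C1: sp3 ✓
C2: sp
C3: sp
C4: sp2
C5: sp
C6: sp2
C7: sp
C8: sp
C9: sp3 ✓
C10: sp2
C11: sp2
C1, C9 → 2 sp3 carbons.

2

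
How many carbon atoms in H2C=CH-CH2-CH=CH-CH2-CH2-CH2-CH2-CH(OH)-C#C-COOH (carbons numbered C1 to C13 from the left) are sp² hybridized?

C1: sp2 ✓
C2: sp2 ✓
C3: sp3
C4: sp2 ✓
C5: sp2 ✓
C6: sp3
C7: sp3
C8: sp3
C9: sp3
C10: sp3
C11: sp
C12: sp
C13: sp2 ✓
C1, C2, C4, C5, C13 → 5 sp2 carbons.

5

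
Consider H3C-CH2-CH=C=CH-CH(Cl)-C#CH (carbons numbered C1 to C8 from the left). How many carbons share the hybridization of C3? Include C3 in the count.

2

C3 is sp2 (one π bond).
C1: sp3
C2: sp3
C3: sp2 ✓
C4: sp
C5: sp2 ✓
C6: sp3
C7: sp
C8: sp
2 carbons are sp2.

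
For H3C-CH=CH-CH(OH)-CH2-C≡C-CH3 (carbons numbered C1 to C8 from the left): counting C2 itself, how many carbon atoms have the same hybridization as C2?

2

C2 is sp2 (one π bond).
C1: sp3
C2: sp2 ✓
C3: sp2 ✓
C4: sp3
C5: sp3
C6: sp
C7: sp
C8: sp3
2 carbons are sp2.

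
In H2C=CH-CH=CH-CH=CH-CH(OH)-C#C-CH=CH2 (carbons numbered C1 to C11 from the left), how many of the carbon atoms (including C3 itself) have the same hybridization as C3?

C3 is sp2 (one π bond).
C1: sp2 ✓
C2: sp2 ✓
C3: sp2 ✓
C4: sp2 ✓
C5: sp2 ✓
C6: sp2 ✓
C7: sp3
C8: sp
C9: sp
C10: sp2 ✓
C11: sp2 ✓
8 carbons are sp2.

8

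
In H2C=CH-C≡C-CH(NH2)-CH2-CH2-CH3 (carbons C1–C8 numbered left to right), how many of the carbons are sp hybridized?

C1: sp2
C2: sp2
C3: sp ✓
C4: sp ✓
C5: sp3
C6: sp3
C7: sp3
C8: sp3
C3, C4 → 2 sp carbons.

2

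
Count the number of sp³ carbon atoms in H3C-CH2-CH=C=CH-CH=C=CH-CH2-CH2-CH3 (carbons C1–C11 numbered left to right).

C1: sp3 ✓
C2: sp3 ✓
C3: sp2
C4: sp
C5: sp2
C6: sp2
C7: sp
C8: sp2
C9: sp3 ✓
C10: sp3 ✓
C11: sp3 ✓
C1, C2, C9, C10, C11 → 5 sp3 carbons.

5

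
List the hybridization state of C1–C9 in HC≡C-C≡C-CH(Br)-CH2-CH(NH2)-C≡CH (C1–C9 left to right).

C1 sp, C2 sp, C3 sp, C4 sp, C5 sp3, C6 sp3, C7 sp3, C8 sp, C9 sp

C1: 2 σ bonds, plus two π bonds — 2 electron domains, sp.
C2: 2 σ bonds, plus two π bonds — 2 electron domains, sp.
C3 (2 σ bonds, plus two π bonds) has steric number 2: sp.
C4 (2 σ bonds, plus two π bonds) has steric number 2: sp.
C5: 4 σ bonds; 4 regions of electron density → sp3.
C6: 4 σ bonds — 4 electron domains, sp3.
C7 carries 4 σ bonds, giving a steric number of 4, so it is sp3.
C8 has 2 σ bonds, plus two π bonds: steric number 2 → sp.
C9 has 2 σ bonds, plus two π bonds: steric number 2 → sp.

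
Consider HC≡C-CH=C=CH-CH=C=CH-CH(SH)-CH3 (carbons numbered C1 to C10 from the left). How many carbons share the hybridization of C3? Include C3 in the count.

C3 is sp2 (one π bond).
C1: sp
C2: sp
C3: sp2 ✓
C4: sp
C5: sp2 ✓
C6: sp2 ✓
C7: sp
C8: sp2 ✓
C9: sp3
C10: sp3
4 carbons are sp2.

4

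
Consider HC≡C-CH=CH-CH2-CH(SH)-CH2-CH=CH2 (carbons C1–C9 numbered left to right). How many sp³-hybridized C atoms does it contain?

3

C1: sp
C2: sp
C3: sp2
C4: sp2
C5: sp3 ✓
C6: sp3 ✓
C7: sp3 ✓
C8: sp2
C9: sp2
C5, C6, C7 → 3 sp3 carbons.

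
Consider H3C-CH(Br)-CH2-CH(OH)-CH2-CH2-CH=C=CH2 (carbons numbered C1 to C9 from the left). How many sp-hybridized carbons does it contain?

C1: sp3
C2: sp3
C3: sp3
C4: sp3
C5: sp3
C6: sp3
C7: sp2
C8: sp ✓
C9: sp2
C8 → 1 sp carbon.

1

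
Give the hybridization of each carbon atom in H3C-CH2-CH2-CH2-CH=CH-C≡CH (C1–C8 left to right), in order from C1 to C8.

C1 — 4 σ bonds. Steric number 4, so sp3.
C2 — 4 σ bonds. Steric number 4, so sp3.
C3 is sp3: 4 σ bonds, 4 electron-density regions.
C4 carries 4 σ bonds, giving a steric number of 4, so it is sp3.
C5: 3 σ bonds, plus one π bond — 3 electron domains, sp2.
C6 is sp2: 3 σ bonds, plus one π bond, 3 electron-density regions.
C7: 2 σ bonds, plus two π bonds; 2 regions of electron density → sp.
C8 is sp: 2 σ bonds, plus two π bonds, 2 electron-density regions.

C1 sp3, C2 sp3, C3 sp3, C4 sp3, C5 sp2, C6 sp2, C7 sp, C8 sp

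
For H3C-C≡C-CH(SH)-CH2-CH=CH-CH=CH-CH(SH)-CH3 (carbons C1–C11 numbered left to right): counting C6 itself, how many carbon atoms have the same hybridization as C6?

C6 is sp2 (one π bond).
C1: sp3
C2: sp
C3: sp
C4: sp3
C5: sp3
C6: sp2 ✓
C7: sp2 ✓
C8: sp2 ✓
C9: sp2 ✓
C10: sp3
C11: sp3
4 carbons are sp2.

4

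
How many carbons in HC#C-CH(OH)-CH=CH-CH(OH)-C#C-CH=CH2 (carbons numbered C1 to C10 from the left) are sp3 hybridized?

C1: sp
C2: sp
C3: sp3 ✓
C4: sp2
C5: sp2
C6: sp3 ✓
C7: sp
C8: sp
C9: sp2
C10: sp2
C3, C6 → 2 sp3 carbons.

2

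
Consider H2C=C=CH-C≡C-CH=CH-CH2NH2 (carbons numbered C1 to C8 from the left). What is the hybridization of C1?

C1 is sp2: 3 σ bonds, plus one π bond, 3 electron-density regions.

sp2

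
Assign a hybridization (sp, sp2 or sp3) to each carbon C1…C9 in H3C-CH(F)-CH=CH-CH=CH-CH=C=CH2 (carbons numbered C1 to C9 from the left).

C1 sp3, C2 sp3, C3 sp2, C4 sp2, C5 sp2, C6 sp2, C7 sp2, C8 sp, C9 sp2

C1 (4 σ bonds) has steric number 4: sp3.
C2 — 4 σ bonds. Steric number 4, so sp3.
C3 carries 3 σ bonds, plus one π bond, giving a steric number of 3, so it is sp2.
C4 has 3 σ bonds, plus one π bond: steric number 3 → sp2.
C5 — 3 σ bonds, plus one π bond. Steric number 3, so sp2.
C6 has 3 σ bonds, plus one π bond: steric number 3 → sp2.
C7: 3 σ bonds, plus one π bond — 3 electron domains, sp2.
C8 has 2 σ bonds, plus two π bonds: steric number 2 → sp.
C9 has 3 σ bonds, plus one π bond: steric number 3 → sp2.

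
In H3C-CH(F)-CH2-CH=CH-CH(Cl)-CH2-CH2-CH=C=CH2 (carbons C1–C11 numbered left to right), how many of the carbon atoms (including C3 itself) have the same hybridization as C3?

C3 is sp3 (only σ bonds).
C1: sp3 ✓
C2: sp3 ✓
C3: sp3 ✓
C4: sp2
C5: sp2
C6: sp3 ✓
C7: sp3 ✓
C8: sp3 ✓
C9: sp2
C10: sp
C11: sp2
6 carbons are sp3.

6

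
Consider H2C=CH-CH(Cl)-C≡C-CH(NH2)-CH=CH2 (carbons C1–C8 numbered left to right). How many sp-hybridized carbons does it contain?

C1: sp2
C2: sp2
C3: sp3
C4: sp ✓
C5: sp ✓
C6: sp3
C7: sp2
C8: sp2
C4, C5 → 2 sp carbons.

2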